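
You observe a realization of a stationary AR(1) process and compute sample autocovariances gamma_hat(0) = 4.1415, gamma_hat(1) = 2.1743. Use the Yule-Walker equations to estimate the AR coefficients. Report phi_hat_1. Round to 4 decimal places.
\hat\phi_{1} = 0.5250

The Yule-Walker equations for an AR(p) process read, in matrix form,
  Gamma_p phi = r_p,   with   (Gamma_p)_{ij} = gamma(|i - j|),
                       (r_p)_i = gamma(i),   i,j = 1..p.
Substitute the sample gammas (Toeplitz matrix and right-hand side of size 1):
  Gamma_p = [[4.1415]]
  r_p     = [2.1743]
With p = 1 this is the single equation gamma(0) phi_1 = gamma(1):
  phi_hat_1 = gamma(1) / gamma(0) = 2.1743 / 4.1415 = 0.5250.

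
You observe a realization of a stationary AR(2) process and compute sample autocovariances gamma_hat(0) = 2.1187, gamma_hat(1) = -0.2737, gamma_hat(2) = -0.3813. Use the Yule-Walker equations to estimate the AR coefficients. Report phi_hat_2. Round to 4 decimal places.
\hat\phi_{2} = -0.2000

The Yule-Walker equations for an AR(p) process read, in matrix form,
  Gamma_p phi = r_p,   with   (Gamma_p)_{ij} = gamma(|i - j|),
                       (r_p)_i = gamma(i),   i,j = 1..p.
Substitute the sample gammas (Toeplitz matrix and right-hand side of size 2):
  Gamma_p = [[2.1187, -0.2737], [-0.2737, 2.1187]]
  r_p     = [-0.2737, -0.3813]
Written out:
  2.1187 phi_1 - 0.2737 phi_2 = -0.2737
  -0.2737 phi_1 + 2.1187 phi_2 = -0.3813
Solve by Cramer's rule:
  det = gamma(0)^2 - gamma(1)^2 = (2.1187)^2 - (-0.2737)^2 = 4.48888969 - 0.07491169 = 4.413978
  phi_hat_1 = [gamma(1) gamma(0) - gamma(1) gamma(2)] / det = [(-0.2737)(2.1187) - (-0.2737)(-0.3813)] / 4.413978 = -0.68425 / 4.413978 = -0.155
  phi_hat_2 = [gamma(0) gamma(2) - gamma(1)^2] / det = [(2.1187)(-0.3813) - (-0.2737)^2] / 4.413978 = -0.882772 / 4.413978 = -0.2
So phi_hat = [-0.1550, -0.2000].
Therefore phi_hat_2 = -0.2000.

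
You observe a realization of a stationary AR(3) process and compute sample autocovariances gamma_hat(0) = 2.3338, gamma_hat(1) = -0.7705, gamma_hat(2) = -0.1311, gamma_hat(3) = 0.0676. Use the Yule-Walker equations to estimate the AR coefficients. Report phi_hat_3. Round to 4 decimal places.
\hat\phi_{3} = -0.0630

The Yule-Walker equations for an AR(p) process read, in matrix form,
  Gamma_p phi = r_p,   with   (Gamma_p)_{ij} = gamma(|i - j|),
                       (r_p)_i = gamma(i),   i,j = 1..p.
Substitute the sample gammas (Toeplitz matrix and right-hand side of size 3):
  Gamma_p = [[2.3338, -0.7705, -0.1311], [-0.7705, 2.3338, -0.7705], [-0.1311, -0.7705, 2.3338]]
  r_p     = [-0.7705, -0.1311, 0.0676]
Written out (R1..R3):
  (R1) 2.3338 phi_1 - 0.7705 phi_2 - 0.1311 phi_3 = -0.7705
  (R2) -0.7705 phi_1 + 2.3338 phi_2 - 0.7705 phi_3 = -0.1311
  (R3) -0.1311 phi_1 - 0.7705 phi_2 + 2.3338 phi_3 = 0.0676
Gaussian elimination:
  R2 <- R2 - (-0.7705/2.3338) R1 = R2 - (-0.330148) R1:  2.079421 phi_2 - 0.813782 phi_3 = -0.385479
  R3 <- R3 - (-0.1311/2.3338) R1 = R3 - (-0.056174) R1:  -0.813782 phi_2 + 2.326436 phi_3 = 0.024318
  R3 <- R3 - (-0.813782/2.079421) R2 = R3 - (-0.391351) R2:  2.007961 phi_3 = -0.12654
Back-substitution:
  phi_hat_3 = -0.12654 / 2.007961 = -0.063019
  phi_hat_2 = (-0.385479 - (-0.813782)(-0.063019)) / 2.079421 = -0.210041
  phi_hat_1 = (-0.7705 - (-0.7705)(-0.210041) - (-0.1311)(-0.063019)) / 2.3338 = -0.403033
So phi_hat = [-0.4030, -0.2100, -0.0630].
Therefore phi_hat_3 = -0.0630.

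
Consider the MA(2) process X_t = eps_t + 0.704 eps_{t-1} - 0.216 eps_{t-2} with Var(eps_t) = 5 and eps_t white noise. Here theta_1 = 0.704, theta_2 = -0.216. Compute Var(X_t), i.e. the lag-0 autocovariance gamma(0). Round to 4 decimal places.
\gamma(0) = 7.7114

For an MA(q) process X_t = eps_t + sum_i theta_i eps_{t-i} with
Var(eps_t) = sigma^2, the variance is
  gamma(0) = sigma^2 * (1 + sum_i theta_i^2).
  sum_i theta_i^2 = (0.704)^2 + (-0.216)^2 = 0.495616 + 0.046656 = 0.542272.
  gamma(0) = 5 * (1 + 0.542272) = 5 * 1.542272 = 7.71136, which rounds to 7.7114.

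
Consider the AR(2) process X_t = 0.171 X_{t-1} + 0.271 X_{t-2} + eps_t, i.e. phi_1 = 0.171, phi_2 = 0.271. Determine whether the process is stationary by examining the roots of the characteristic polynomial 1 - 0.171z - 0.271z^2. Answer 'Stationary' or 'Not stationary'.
\text{Stationary}

The AR(p) characteristic polynomial is P(z) = 1 - 0.171z - 0.271z^2.
Stationarity requires all roots to lie outside the unit circle, i.e. |z| > 1 for every root.
Set 1 + (-0.171) z + (-0.271) z^2 = 0, i.e. a z^2 + b z + c = 0 with a = -0.271, b = -0.171, c = 1.
Discriminant D = b^2 - 4ac = (-0.171)^2 - 4*(-0.271)*1 = 0.029241 - (-1.084) = 1.113241.
D >= 0, so the roots are real: z = (-b +/- sqrt(D)) / (2a) = (0.171 +/- 1.055102) / (-0.542).
  z_1 = (0.171 + 1.055102) / (-0.542) = -2.2622,   |z_1| = 2.2622.
  z_2 = (0.171 - 1.055102) / (-0.542) = 1.6312,   |z_2| = 1.6312.
Moduli of all roots: 2.2622, 1.6312.
All moduli strictly greater than 1? Yes.
Verdict: Stationary.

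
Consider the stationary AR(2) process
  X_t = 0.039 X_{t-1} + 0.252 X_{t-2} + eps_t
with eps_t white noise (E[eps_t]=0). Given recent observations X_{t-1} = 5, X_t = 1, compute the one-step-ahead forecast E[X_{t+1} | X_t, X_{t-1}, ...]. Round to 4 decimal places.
E[X_{t+1} \mid \mathcal F_t] = 1.2990

For an AR(p) model X_t = c + sum_i phi_i X_{t-i} + eps_t, the
one-step-ahead conditional mean is
  E[X_{t+1} | X_t, ...] = c + sum_i phi_i X_{t+1-i}.
Substitute known values:
  E[X_{t+1} | ...] = (0.039) * (1) + (0.252) * (5)
                   = 1.2990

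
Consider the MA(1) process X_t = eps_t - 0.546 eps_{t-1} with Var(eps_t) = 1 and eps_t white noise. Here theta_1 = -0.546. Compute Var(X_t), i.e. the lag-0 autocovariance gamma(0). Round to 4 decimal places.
\gamma(0) = 1.2981

For an MA(q) process X_t = eps_t + sum_i theta_i eps_{t-i} with
Var(eps_t) = sigma^2, the variance is
  gamma(0) = sigma^2 * (1 + sum_i theta_i^2).
  sum_i theta_i^2 = (-0.546)^2 = 0.298116.
  gamma(0) = 1 * (1 + 0.298116) = 1 * 1.298116 = 1.298116, which rounds to 1.2981.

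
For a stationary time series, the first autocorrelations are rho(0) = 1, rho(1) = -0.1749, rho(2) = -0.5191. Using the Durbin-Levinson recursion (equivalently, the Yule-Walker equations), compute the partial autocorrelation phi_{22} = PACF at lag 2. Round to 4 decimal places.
\phi_{22} = -0.5670

The PACF at lag k is phi_{kk}, the last component of the solution
to the Yule-Walker system G_k phi = r_k where
  (G_k)_{ij} = rho(|i - j|), (r_k)_i = rho(i), i,j = 1..k.
Equivalently, Durbin-Levinson gives phi_{kk} iteratively:
  phi_{11} = rho(1)
  phi_{kk} = [rho(k) - sum_{j=1..k-1} phi_{k-1,j} rho(k-j)]
            / [1 - sum_{j=1..k-1} phi_{k-1,j} rho(j)],
  phi_{k,j} = phi_{k-1,j} - phi_{kk} phi_{k-1,k-j},  j = 1..k-1.
Step k = 1:
  phi_11 = rho(1) = -0.1749.
Step k = 2:
  phi_22 = [rho(2) - phi_11 rho(1)] / [1 - phi_11 rho(1)] = [-0.5191 - (-0.1749)(-0.1749)] / [1 - (-0.1749)(-0.1749)]
         = -0.54969001 / 0.96940999 = -0.567.
Therefore phi_{22} = -0.5670.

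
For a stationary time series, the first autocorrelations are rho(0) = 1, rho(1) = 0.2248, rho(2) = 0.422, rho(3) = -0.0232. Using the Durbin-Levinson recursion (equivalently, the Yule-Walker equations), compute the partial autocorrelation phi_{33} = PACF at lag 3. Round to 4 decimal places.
\phi_{33} = -0.2100

The PACF at lag k is phi_{kk}, the last component of the solution
to the Yule-Walker system G_k phi = r_k where
  (G_k)_{ij} = rho(|i - j|), (r_k)_i = rho(i), i,j = 1..k.
Equivalently, Durbin-Levinson gives phi_{kk} iteratively:
  phi_{11} = rho(1)
  phi_{kk} = [rho(k) - sum_{j=1..k-1} phi_{k-1,j} rho(k-j)]
            / [1 - sum_{j=1..k-1} phi_{k-1,j} rho(j)],
  phi_{k,j} = phi_{k-1,j} - phi_{kk} phi_{k-1,k-j},  j = 1..k-1.
Step k = 1:
  phi_11 = rho(1) = 0.2248.
Step k = 2:
  phi_22 = [rho(2) - phi_11 rho(1)] / [1 - phi_11 rho(1)] = [0.422 - (0.2248)(0.2248)] / [1 - (0.2248)(0.2248)]
         = 0.37146496 / 0.94946496 = 0.391236.
  Update: phi_21 = phi_11 - phi_22 phi_11 = 0.2248 - (0.391236)(0.2248) = 0.13685.
Step k = 3:
  phi_33 = [rho(3) - phi_21 rho(2) - phi_22 rho(1)] / [1 - phi_21 rho(1) - phi_22 rho(2)]
    numerator   = -0.0232 - (0.13685)(0.422) - (0.391236)(0.2248) = -0.16890063
    denominator = 1 - (0.13685)(0.2248) - (0.391236)(0.422) = 0.80413446
  phi_33 = -0.16890063 / 0.80413446 = -0.21.
Therefore phi_{33} = -0.2100.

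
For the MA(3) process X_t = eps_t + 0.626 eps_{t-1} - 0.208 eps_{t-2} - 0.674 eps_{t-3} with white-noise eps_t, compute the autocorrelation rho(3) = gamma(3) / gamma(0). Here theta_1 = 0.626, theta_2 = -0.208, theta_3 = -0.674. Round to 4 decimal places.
\rho(3) = -0.3567

For an MA(q) process with theta_0 = 1, the autocovariance is
  gamma(k) = sigma^2 * sum_{i=0..q-k} theta_i * theta_{i+k},
and rho(k) = gamma(k) / gamma(0). Sigma^2 cancels.
  numerator   = (1)*(-0.674) = -0.674.
  denominator = (1)^2 + (0.626)^2 + (-0.208)^2 + (-0.674)^2 = 1.889416.
  rho(3) = -0.674 / 1.889416 = -0.3567.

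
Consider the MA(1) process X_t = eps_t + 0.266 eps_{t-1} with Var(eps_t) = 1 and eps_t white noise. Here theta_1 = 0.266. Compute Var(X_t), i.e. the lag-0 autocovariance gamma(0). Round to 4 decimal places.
\gamma(0) = 1.0708

For an MA(q) process X_t = eps_t + sum_i theta_i eps_{t-i} with
Var(eps_t) = sigma^2, the variance is
  gamma(0) = sigma^2 * (1 + sum_i theta_i^2).
  sum_i theta_i^2 = (0.266)^2 = 0.070756.
  gamma(0) = 1 * (1 + 0.070756) = 1 * 1.070756 = 1.070756, which rounds to 1.0708.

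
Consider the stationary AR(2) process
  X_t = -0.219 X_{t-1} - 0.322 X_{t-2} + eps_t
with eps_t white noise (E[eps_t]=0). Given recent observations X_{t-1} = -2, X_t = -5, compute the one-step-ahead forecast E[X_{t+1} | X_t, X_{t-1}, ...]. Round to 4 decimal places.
E[X_{t+1} \mid \mathcal F_t] = 1.7390

For an AR(p) model X_t = c + sum_i phi_i X_{t-i} + eps_t, the
one-step-ahead conditional mean is
  E[X_{t+1} | X_t, ...] = c + sum_i phi_i X_{t+1-i}.
Substitute known values:
  E[X_{t+1} | ...] = (-0.219) * (-5) + (-0.322) * (-2)
                   = 1.7390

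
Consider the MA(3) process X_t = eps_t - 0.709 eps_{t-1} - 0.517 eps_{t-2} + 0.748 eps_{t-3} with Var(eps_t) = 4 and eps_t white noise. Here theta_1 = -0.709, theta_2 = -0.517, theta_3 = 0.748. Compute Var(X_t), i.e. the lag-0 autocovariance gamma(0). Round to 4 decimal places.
\gamma(0) = 9.3179

For an MA(q) process X_t = eps_t + sum_i theta_i eps_{t-i} with
Var(eps_t) = sigma^2, the variance is
  gamma(0) = sigma^2 * (1 + sum_i theta_i^2).
  sum_i theta_i^2 = (-0.709)^2 + (-0.517)^2 + (0.748)^2 = 0.502681 + 0.267289 + 0.559504 = 1.329474.
  gamma(0) = 4 * (1 + 1.329474) = 4 * 2.329474 = 9.317896, which rounds to 9.3179.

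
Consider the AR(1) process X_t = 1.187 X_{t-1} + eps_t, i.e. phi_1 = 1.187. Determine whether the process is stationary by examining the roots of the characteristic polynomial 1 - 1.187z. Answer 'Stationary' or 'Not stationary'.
\text{Not stationary}

The AR(p) characteristic polynomial is P(z) = 1 - 1.187z.
Stationarity requires all roots to lie outside the unit circle, i.e. |z| > 1 for every root.
This is linear in z: 1 + (-1.187) z = 0  =>  z = -1/(-1.187) = 0.84246,  |z| = 0.84246.
Moduli of all roots: 0.8425.
All moduli strictly greater than 1? No.
Verdict: Not stationary.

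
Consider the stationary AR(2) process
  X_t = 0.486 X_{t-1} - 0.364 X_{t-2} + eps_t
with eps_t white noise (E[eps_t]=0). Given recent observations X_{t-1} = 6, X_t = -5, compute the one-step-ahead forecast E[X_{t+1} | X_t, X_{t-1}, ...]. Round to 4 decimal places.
E[X_{t+1} \mid \mathcal F_t] = -4.6140

For an AR(p) model X_t = c + sum_i phi_i X_{t-i} + eps_t, the
one-step-ahead conditional mean is
  E[X_{t+1} | X_t, ...] = c + sum_i phi_i X_{t+1-i}.
Substitute known values:
  E[X_{t+1} | ...] = (0.486) * (-5) + (-0.364) * (6)
                   = -4.6140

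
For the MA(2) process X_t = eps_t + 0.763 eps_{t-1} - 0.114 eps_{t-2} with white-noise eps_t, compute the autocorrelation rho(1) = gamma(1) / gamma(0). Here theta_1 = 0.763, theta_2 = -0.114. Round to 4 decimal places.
\rho(1) = 0.4238

For an MA(q) process with theta_0 = 1, the autocovariance is
  gamma(k) = sigma^2 * sum_{i=0..q-k} theta_i * theta_{i+k},
and rho(k) = gamma(k) / gamma(0). Sigma^2 cancels.
  numerator   = (1)*(0.763) + (0.763)*(-0.114) = 0.676018.
  denominator = (1)^2 + (0.763)^2 + (-0.114)^2 = 1.595165.
  rho(1) = 0.676018 / 1.595165 = 0.4238.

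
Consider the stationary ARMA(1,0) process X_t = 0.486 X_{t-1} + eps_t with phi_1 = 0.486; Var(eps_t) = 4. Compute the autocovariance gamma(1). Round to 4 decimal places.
\gamma(1) = 2.5452

Multiply the model equation by X_{t-k} and take expectations. With theta_0 = psi_0 = 1 and psi_j the MA(infinity) weights, this gives
  gamma(k) - sum_i phi_i gamma(k-i) = c_k,
  c_k = sigma^2 * sum_{j=k..q} theta_j psi_{j-k}   (c_k = 0 for k > q),
using gamma(-m) = gamma(m).
Pure AR (q = 0): c_0 = sigma^2 = 4, c_k = 0 for k >= 1.
Equations for k = 0 and k = 1 (AR order 1):
  gamma(0) = phi_1 gamma(1) + c_0
  gamma(1) = phi_1 gamma(0) + c_1
Substituting the second into the first: gamma(0) (1 - phi_1^2) = c_0 + phi_1 c_1, so
  gamma(0) = c_0 / (1 - phi_1^2) = 4 / (1 - (0.486)^2) = 4 / 0.763804 = 5.236946.
  gamma(1) = phi_1 gamma(0) = (0.486)(5.236946) = 2.545156.
Therefore gamma(1) = 2.5452 (to 4 decimal places).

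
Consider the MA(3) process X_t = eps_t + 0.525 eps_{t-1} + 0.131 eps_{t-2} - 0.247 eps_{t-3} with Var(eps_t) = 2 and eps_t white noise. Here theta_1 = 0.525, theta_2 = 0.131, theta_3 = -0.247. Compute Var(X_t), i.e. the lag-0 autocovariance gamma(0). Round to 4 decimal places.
\gamma(0) = 2.7076

For an MA(q) process X_t = eps_t + sum_i theta_i eps_{t-i} with
Var(eps_t) = sigma^2, the variance is
  gamma(0) = sigma^2 * (1 + sum_i theta_i^2).
  sum_i theta_i^2 = (0.525)^2 + (0.131)^2 + (-0.247)^2 = 0.275625 + 0.017161 + 0.061009 = 0.353795.
  gamma(0) = 2 * (1 + 0.353795) = 2 * 1.353795 = 2.70759, which rounds to 2.7076.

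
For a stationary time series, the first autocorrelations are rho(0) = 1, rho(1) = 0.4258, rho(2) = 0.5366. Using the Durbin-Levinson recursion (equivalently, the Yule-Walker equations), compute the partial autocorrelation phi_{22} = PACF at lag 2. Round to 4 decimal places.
\phi_{22} = 0.4340

The PACF at lag k is phi_{kk}, the last component of the solution
to the Yule-Walker system G_k phi = r_k where
  (G_k)_{ij} = rho(|i - j|), (r_k)_i = rho(i), i,j = 1..k.
Equivalently, Durbin-Levinson gives phi_{kk} iteratively:
  phi_{11} = rho(1)
  phi_{kk} = [rho(k) - sum_{j=1..k-1} phi_{k-1,j} rho(k-j)]
            / [1 - sum_{j=1..k-1} phi_{k-1,j} rho(j)],
  phi_{k,j} = phi_{k-1,j} - phi_{kk} phi_{k-1,k-j},  j = 1..k-1.
Step k = 1:
  phi_11 = rho(1) = 0.4258.
Step k = 2:
  phi_22 = [rho(2) - phi_11 rho(1)] / [1 - phi_11 rho(1)] = [0.5366 - (0.4258)(0.4258)] / [1 - (0.4258)(0.4258)]
         = 0.35529436 / 0.81869436 = 0.434.
Therefore phi_{22} = 0.4340.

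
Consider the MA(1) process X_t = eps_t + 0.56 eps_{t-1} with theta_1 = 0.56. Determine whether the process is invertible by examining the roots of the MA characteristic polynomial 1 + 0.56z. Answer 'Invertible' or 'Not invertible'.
\text{Invertible}

The MA(q) characteristic polynomial is P(z) = 1 + 0.56z.
Invertibility requires all roots to lie outside the unit circle, i.e. |z| > 1 for every root.
This is linear in z: 1 + (0.56) z = 0  =>  z = -1/(0.56) = -1.785714,  |z| = 1.785714.
Moduli of all roots: 1.7857.
All moduli strictly greater than 1? Yes.
Verdict: Invertible.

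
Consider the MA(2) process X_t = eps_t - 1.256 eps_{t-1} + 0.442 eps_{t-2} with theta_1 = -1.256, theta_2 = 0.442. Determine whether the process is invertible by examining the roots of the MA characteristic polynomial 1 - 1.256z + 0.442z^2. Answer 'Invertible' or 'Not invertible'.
\text{Invertible}

The MA(q) characteristic polynomial is P(z) = 1 - 1.256z + 0.442z^2.
Invertibility requires all roots to lie outside the unit circle, i.e. |z| > 1 for every root.
Set 1 + (-1.256) z + (0.442) z^2 = 0, i.e. a z^2 + b z + c = 0 with a = 0.442, b = -1.256, c = 1.
Discriminant D = b^2 - 4ac = (-1.256)^2 - 4*(0.442)*1 = 1.577536 - (1.768) = -0.190464.
D < 0, so the roots are the complex-conjugate pair z = (-b +/- i sqrt(-D)) / (2a) = 1.4208 +/- 0.4937i.
For a conjugate pair |z|^2 = z * conj(z) = (product of roots) = c/a = 1/(0.442) = 2.262443, so |z| = sqrt(2.262443) = 1.5041 for both roots.
Moduli of all roots: 1.5041, 1.5041.
All moduli strictly greater than 1? Yes.
Verdict: Invertible.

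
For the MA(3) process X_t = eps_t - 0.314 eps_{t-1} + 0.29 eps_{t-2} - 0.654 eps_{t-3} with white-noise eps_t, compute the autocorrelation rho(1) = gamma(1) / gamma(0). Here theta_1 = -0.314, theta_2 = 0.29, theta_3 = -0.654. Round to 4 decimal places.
\rho(1) = -0.3693

For an MA(q) process with theta_0 = 1, the autocovariance is
  gamma(k) = sigma^2 * sum_{i=0..q-k} theta_i * theta_{i+k},
and rho(k) = gamma(k) / gamma(0). Sigma^2 cancels.
  numerator   = (1)*(-0.314) + (-0.314)*(0.29) + (0.29)*(-0.654) = -0.59472.
  denominator = (1)^2 + (-0.314)^2 + (0.29)^2 + (-0.654)^2 = 1.610412.
  rho(1) = -0.59472 / 1.610412 = -0.3693.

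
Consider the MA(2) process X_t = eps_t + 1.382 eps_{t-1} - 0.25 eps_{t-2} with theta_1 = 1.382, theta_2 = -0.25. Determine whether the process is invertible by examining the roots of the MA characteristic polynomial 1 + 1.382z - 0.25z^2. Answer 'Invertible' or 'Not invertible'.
\text{Not invertible}

The MA(q) characteristic polynomial is P(z) = 1 + 1.382z - 0.25z^2.
Invertibility requires all roots to lie outside the unit circle, i.e. |z| > 1 for every root.
Set 1 + (1.382) z + (-0.25) z^2 = 0, i.e. a z^2 + b z + c = 0 with a = -0.25, b = 1.382, c = 1.
Discriminant D = b^2 - 4ac = (1.382)^2 - 4*(-0.25)*1 = 1.909924 - (-1) = 2.909924.
D >= 0, so the roots are real: z = (-b +/- sqrt(D)) / (2a) = (-1.382 +/- 1.70585) / (-0.5).
  z_1 = (-1.382 + 1.70585) / (-0.5) = -0.6477,   |z_1| = 0.6477.
  z_2 = (-1.382 - 1.70585) / (-0.5) = 6.1757,   |z_2| = 6.1757.
Moduli of all roots: 0.6477, 6.1757.
All moduli strictly greater than 1? No.
Verdict: Not invertible.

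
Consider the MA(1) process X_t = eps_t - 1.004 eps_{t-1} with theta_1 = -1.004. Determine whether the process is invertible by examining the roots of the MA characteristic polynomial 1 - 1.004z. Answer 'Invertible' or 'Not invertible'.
\text{Not invertible}

The MA(q) characteristic polynomial is P(z) = 1 - 1.004z.
Invertibility requires all roots to lie outside the unit circle, i.e. |z| > 1 for every root.
This is linear in z: 1 + (-1.004) z = 0  =>  z = -1/(-1.004) = 0.996016,  |z| = 0.996016.
Moduli of all roots: 0.9960.
All moduli strictly greater than 1? No.
Verdict: Not invertible.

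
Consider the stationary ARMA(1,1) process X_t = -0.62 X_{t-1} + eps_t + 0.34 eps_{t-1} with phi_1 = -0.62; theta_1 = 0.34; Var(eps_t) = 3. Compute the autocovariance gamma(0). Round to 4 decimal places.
\gamma(0) = 3.3821

Multiply the model equation by X_{t-k} and take expectations. With theta_0 = psi_0 = 1 and psi_j the MA(infinity) weights, this gives
  gamma(k) - sum_i phi_i gamma(k-i) = c_k,
  c_k = sigma^2 * sum_{j=k..q} theta_j psi_{j-k}   (c_k = 0 for k > q),
using gamma(-m) = gamma(m).
psi-weights needed (psi_j = theta_j + sum_i phi_i psi_{j-i}):
  psi_1 = theta_1 + phi_1 = 0.34 + (-0.62) = -0.28
Right-hand sides:
  c_0 = sigma^2 (1 + theta_1 psi_1) = 3 * (1 + (0.34)(-0.28)) = 3 * 0.9048 = 2.7144
  c_1 = sigma^2 theta_1 = 3 * (0.34) = 1.02
  c_2 = 0
Equations for k = 0 and k = 1 (AR order 1):
  gamma(0) = phi_1 gamma(1) + c_0
  gamma(1) = phi_1 gamma(0) + c_1
Substituting the second into the first: gamma(0) (1 - phi_1^2) = c_0 + phi_1 c_1, so
  gamma(0) = (c_0 + phi_1 c_1) / (1 - phi_1^2) = (2.7144 + (-0.62)(1.02)) / (1 - (-0.62)^2) = 2.082 / 0.6156 = 3.382066.
Therefore gamma(0) = 3.3821 (to 4 decimal places).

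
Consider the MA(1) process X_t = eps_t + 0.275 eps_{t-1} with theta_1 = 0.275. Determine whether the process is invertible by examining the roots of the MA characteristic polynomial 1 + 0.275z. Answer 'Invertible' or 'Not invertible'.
\text{Invertible}

The MA(q) characteristic polynomial is P(z) = 1 + 0.275z.
Invertibility requires all roots to lie outside the unit circle, i.e. |z| > 1 for every root.
This is linear in z: 1 + (0.275) z = 0  =>  z = -1/(0.275) = -3.636364,  |z| = 3.636364.
Moduli of all roots: 3.6364.
All moduli strictly greater than 1? Yes.
Verdict: Invertible.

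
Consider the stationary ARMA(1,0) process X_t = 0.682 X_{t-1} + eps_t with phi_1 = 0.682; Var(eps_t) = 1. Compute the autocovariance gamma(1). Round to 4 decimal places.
\gamma(1) = 1.2751

Multiply the model equation by X_{t-k} and take expectations. With theta_0 = psi_0 = 1 and psi_j the MA(infinity) weights, this gives
  gamma(k) - sum_i phi_i gamma(k-i) = c_k,
  c_k = sigma^2 * sum_{j=k..q} theta_j psi_{j-k}   (c_k = 0 for k > q),
using gamma(-m) = gamma(m).
Pure AR (q = 0): c_0 = sigma^2 = 1, c_k = 0 for k >= 1.
Equations for k = 0 and k = 1 (AR order 1):
  gamma(0) = phi_1 gamma(1) + c_0
  gamma(1) = phi_1 gamma(0) + c_1
Substituting the second into the first: gamma(0) (1 - phi_1^2) = c_0 + phi_1 c_1, so
  gamma(0) = c_0 / (1 - phi_1^2) = 1 / (1 - (0.682)^2) = 1 / 0.534876 = 1.869592.
  gamma(1) = phi_1 gamma(0) = (0.682)(1.869592) = 1.275062.
Therefore gamma(1) = 1.2751 (to 4 decimal places).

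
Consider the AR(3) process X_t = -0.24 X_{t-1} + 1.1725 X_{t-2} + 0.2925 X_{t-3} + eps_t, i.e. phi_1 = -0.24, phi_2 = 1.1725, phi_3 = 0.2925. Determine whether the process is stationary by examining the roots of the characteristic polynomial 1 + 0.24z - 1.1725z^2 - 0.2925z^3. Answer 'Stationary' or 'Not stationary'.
\text{Not stationary}

The AR(p) characteristic polynomial is P(z) = 1 + 0.24z - 1.1725z^2 - 0.2925z^3.
Stationarity requires all roots to lie outside the unit circle, i.e. |z| > 1 for every root.
Degree 3: look for a simple real root z0 first, then factor out (1 - z/z0) and solve the remaining quadratic.
Testing z0 = -4: P(-4) = 1 + (0.24)(-4) + (-1.1725)(-4)^2 + (-0.2925)(-4)^3
  = 1 + (-0.96) + (-18.76) + (18.72) = 0.  So z_0 = -4 is a root, |z_0| = 4.
Divide out the factor (1 + 0.25 z) = (1 - z/z0) (since 1/z0 = -0.25):
  P(z) = (1 + 0.25 z)(1 + (-0.01) z + (-1.17) z^2)
  [check: z-coef -0.01 - (-0.25) = 0.24; z^2-coef -1.17 - (-0.25)(-0.01) = -1.1725; z^3-coef -(-0.25)(-1.17) = -0.2925.]
Remaining roots from the quadratic factor 1 + (-0.01) z + (-1.17) z^2:
  Set 1 + (-0.01) z + (-1.17) z^2 = 0, i.e. a z^2 + b z + c = 0 with a = -1.17, b = -0.01, c = 1.
  Discriminant D = b^2 - 4ac = (-0.01)^2 - 4*(-1.17)*1 = 0.0001 - (-4.68) = 4.6801.
  D >= 0, so the roots are real: z = (-b +/- sqrt(D)) / (2a) = (0.01 +/- 2.163354) / (-2.34).
    z_1 = (0.01 + 2.163354) / (-2.34) = -0.9288,   |z_1| = 0.9288.
    z_2 = (0.01 - 2.163354) / (-2.34) = 0.9202,   |z_2| = 0.9202.
Moduli of all roots: 4.0000, 0.9288, 0.9202.
All moduli strictly greater than 1? No.
Verdict: Not stationary.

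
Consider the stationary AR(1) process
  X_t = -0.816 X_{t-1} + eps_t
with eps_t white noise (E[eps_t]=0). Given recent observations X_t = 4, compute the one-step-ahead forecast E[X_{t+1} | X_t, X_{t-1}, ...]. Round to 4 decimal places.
E[X_{t+1} \mid \mathcal F_t] = -3.2640

For an AR(p) model X_t = c + sum_i phi_i X_{t-i} + eps_t, the
one-step-ahead conditional mean is
  E[X_{t+1} | X_t, ...] = c + sum_i phi_i X_{t+1-i}.
Substitute known values:
  E[X_{t+1} | ...] = (-0.816) * (4)
                   = -3.2640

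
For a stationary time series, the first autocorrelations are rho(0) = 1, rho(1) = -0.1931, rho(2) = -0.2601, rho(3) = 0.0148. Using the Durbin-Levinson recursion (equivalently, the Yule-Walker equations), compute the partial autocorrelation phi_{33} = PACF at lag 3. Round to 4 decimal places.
\phi_{33} = -0.1270

The PACF at lag k is phi_{kk}, the last component of the solution
to the Yule-Walker system G_k phi = r_k where
  (G_k)_{ij} = rho(|i - j|), (r_k)_i = rho(i), i,j = 1..k.
Equivalently, Durbin-Levinson gives phi_{kk} iteratively:
  phi_{11} = rho(1)
  phi_{kk} = [rho(k) - sum_{j=1..k-1} phi_{k-1,j} rho(k-j)]
            / [1 - sum_{j=1..k-1} phi_{k-1,j} rho(j)],
  phi_{k,j} = phi_{k-1,j} - phi_{kk} phi_{k-1,k-j},  j = 1..k-1.
Step k = 1:
  phi_11 = rho(1) = -0.1931.
Step k = 2:
  phi_22 = [rho(2) - phi_11 rho(1)] / [1 - phi_11 rho(1)] = [-0.2601 - (-0.1931)(-0.1931)] / [1 - (-0.1931)(-0.1931)]
         = -0.29738761 / 0.96271239 = -0.308906.
  Update: phi_21 = phi_11 - phi_22 phi_11 = -0.1931 - (-0.308906)(-0.1931) = -0.25275.
Step k = 3:
  phi_33 = [rho(3) - phi_21 rho(2) - phi_22 rho(1)] / [1 - phi_21 rho(1) - phi_22 rho(2)]
    numerator   = 0.0148 - (-0.25275)(-0.2601) - (-0.308906)(-0.1931) = -0.11058995
    denominator = 1 - (-0.25275)(-0.1931) - (-0.308906)(-0.2601) = 0.87084758
  phi_33 = -0.11058995 / 0.87084758 = -0.127.
Therefore phi_{33} = -0.1270.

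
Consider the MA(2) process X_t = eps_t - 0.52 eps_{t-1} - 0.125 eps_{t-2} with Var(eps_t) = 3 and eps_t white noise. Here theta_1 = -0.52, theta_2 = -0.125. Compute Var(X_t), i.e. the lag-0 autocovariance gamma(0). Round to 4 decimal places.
\gamma(0) = 3.8581

For an MA(q) process X_t = eps_t + sum_i theta_i eps_{t-i} with
Var(eps_t) = sigma^2, the variance is
  gamma(0) = sigma^2 * (1 + sum_i theta_i^2).
  sum_i theta_i^2 = (-0.52)^2 + (-0.125)^2 = 0.2704 + 0.015625 = 0.286025.
  gamma(0) = 3 * (1 + 0.286025) = 3 * 1.286025 = 3.858075, which rounds to 3.8581.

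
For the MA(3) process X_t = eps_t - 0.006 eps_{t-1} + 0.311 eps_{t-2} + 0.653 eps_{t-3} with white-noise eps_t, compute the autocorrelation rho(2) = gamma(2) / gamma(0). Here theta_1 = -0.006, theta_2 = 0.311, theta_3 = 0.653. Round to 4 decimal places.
\rho(2) = 0.2016

For an MA(q) process with theta_0 = 1, the autocovariance is
  gamma(k) = sigma^2 * sum_{i=0..q-k} theta_i * theta_{i+k},
and rho(k) = gamma(k) / gamma(0). Sigma^2 cancels.
  numerator   = (1)*(0.311) + (-0.006)*(0.653) = 0.307082.
  denominator = (1)^2 + (-0.006)^2 + (0.311)^2 + (0.653)^2 = 1.523166.
  rho(2) = 0.307082 / 1.523166 = 0.2016.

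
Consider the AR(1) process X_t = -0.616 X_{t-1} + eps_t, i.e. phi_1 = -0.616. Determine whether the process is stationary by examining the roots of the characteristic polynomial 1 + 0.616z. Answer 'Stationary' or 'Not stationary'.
\text{Stationary}

The AR(p) characteristic polynomial is P(z) = 1 + 0.616z.
Stationarity requires all roots to lie outside the unit circle, i.e. |z| > 1 for every root.
This is linear in z: 1 + (0.616) z = 0  =>  z = -1/(0.616) = -1.623377,  |z| = 1.623377.
Moduli of all roots: 1.6234.
All moduli strictly greater than 1? Yes.
Verdict: Stationary.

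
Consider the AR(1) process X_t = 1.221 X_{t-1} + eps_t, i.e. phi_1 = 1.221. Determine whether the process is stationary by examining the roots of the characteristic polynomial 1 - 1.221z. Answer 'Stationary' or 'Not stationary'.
\text{Not stationary}

The AR(p) characteristic polynomial is P(z) = 1 - 1.221z.
Stationarity requires all roots to lie outside the unit circle, i.e. |z| > 1 for every root.
This is linear in z: 1 + (-1.221) z = 0  =>  z = -1/(-1.221) = 0.819001,  |z| = 0.819001.
Moduli of all roots: 0.8190.
All moduli strictly greater than 1? No.
Verdict: Not stationary.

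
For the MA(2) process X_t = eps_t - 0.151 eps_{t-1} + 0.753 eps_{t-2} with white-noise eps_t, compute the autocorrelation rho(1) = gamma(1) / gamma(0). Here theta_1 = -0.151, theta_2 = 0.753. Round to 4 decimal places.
\rho(1) = -0.1665

For an MA(q) process with theta_0 = 1, the autocovariance is
  gamma(k) = sigma^2 * sum_{i=0..q-k} theta_i * theta_{i+k},
and rho(k) = gamma(k) / gamma(0). Sigma^2 cancels.
  numerator   = (1)*(-0.151) + (-0.151)*(0.753) = -0.264703.
  denominator = (1)^2 + (-0.151)^2 + (0.753)^2 = 1.58981.
  rho(1) = -0.264703 / 1.58981 = -0.1665.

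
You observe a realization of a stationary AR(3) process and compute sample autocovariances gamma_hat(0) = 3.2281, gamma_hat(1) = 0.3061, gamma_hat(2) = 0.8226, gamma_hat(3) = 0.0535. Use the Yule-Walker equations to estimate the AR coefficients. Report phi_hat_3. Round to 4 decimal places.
\hat\phi_{3} = -0.0270

The Yule-Walker equations for an AR(p) process read, in matrix form,
  Gamma_p phi = r_p,   with   (Gamma_p)_{ij} = gamma(|i - j|),
                       (r_p)_i = gamma(i),   i,j = 1..p.
Substitute the sample gammas (Toeplitz matrix and right-hand side of size 3):
  Gamma_p = [[3.2281, 0.3061, 0.8226], [0.3061, 3.2281, 0.3061], [0.8226, 0.3061, 3.2281]]
  r_p     = [0.3061, 0.8226, 0.0535]
Written out (R1..R3):
  (R1) 3.2281 phi_1 + 0.3061 phi_2 + 0.8226 phi_3 = 0.3061
  (R2) 0.3061 phi_1 + 3.2281 phi_2 + 0.3061 phi_3 = 0.8226
  (R3) 0.8226 phi_1 + 0.3061 phi_2 + 3.2281 phi_3 = 0.0535
Gaussian elimination:
  R2 <- R2 - (0.3061/3.2281) R1 = R2 - (0.094824) R1:  3.199075 phi_2 + 0.228098 phi_3 = 0.793575
  R3 <- R3 - (0.8226/3.2281) R1 = R3 - (0.254825) R1:  0.228098 phi_2 + 3.018481 phi_3 = -0.024502
  R3 <- R3 - (0.228098/3.199075) R2 = R3 - (0.071301) R2:  3.002217 phi_3 = -0.081085
Back-substitution:
  phi_hat_3 = -0.081085 / 3.002217 = -0.027008
  phi_hat_2 = (0.793575 - (0.228098)(-0.027008)) / 3.199075 = 0.24999
  phi_hat_1 = (0.3061 - (0.3061)(0.24999) - (0.8226)(-0.027008)) / 3.2281 = 0.078001
So phi_hat = [0.0780, 0.2500, -0.0270].
Therefore phi_hat_3 = -0.0270.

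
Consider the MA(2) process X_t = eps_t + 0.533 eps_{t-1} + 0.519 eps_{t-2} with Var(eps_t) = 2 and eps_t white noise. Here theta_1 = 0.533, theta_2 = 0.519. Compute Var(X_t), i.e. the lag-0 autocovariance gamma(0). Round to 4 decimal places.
\gamma(0) = 3.1069

For an MA(q) process X_t = eps_t + sum_i theta_i eps_{t-i} with
Var(eps_t) = sigma^2, the variance is
  gamma(0) = sigma^2 * (1 + sum_i theta_i^2).
  sum_i theta_i^2 = (0.533)^2 + (0.519)^2 = 0.284089 + 0.269361 = 0.55345.
  gamma(0) = 2 * (1 + 0.55345) = 2 * 1.55345 = 3.1069.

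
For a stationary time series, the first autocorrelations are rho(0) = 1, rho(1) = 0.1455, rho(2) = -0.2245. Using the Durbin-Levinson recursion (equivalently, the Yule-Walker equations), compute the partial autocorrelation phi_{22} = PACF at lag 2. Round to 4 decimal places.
\phi_{22} = -0.2510

The PACF at lag k is phi_{kk}, the last component of the solution
to the Yule-Walker system G_k phi = r_k where
  (G_k)_{ij} = rho(|i - j|), (r_k)_i = rho(i), i,j = 1..k.
Equivalently, Durbin-Levinson gives phi_{kk} iteratively:
  phi_{11} = rho(1)
  phi_{kk} = [rho(k) - sum_{j=1..k-1} phi_{k-1,j} rho(k-j)]
            / [1 - sum_{j=1..k-1} phi_{k-1,j} rho(j)],
  phi_{k,j} = phi_{k-1,j} - phi_{kk} phi_{k-1,k-j},  j = 1..k-1.
Step k = 1:
  phi_11 = rho(1) = 0.1455.
Step k = 2:
  phi_22 = [rho(2) - phi_11 rho(1)] / [1 - phi_11 rho(1)] = [-0.2245 - (0.1455)(0.1455)] / [1 - (0.1455)(0.1455)]
         = -0.24567025 / 0.97882975 = -0.251.
Therefore phi_{22} = -0.2510.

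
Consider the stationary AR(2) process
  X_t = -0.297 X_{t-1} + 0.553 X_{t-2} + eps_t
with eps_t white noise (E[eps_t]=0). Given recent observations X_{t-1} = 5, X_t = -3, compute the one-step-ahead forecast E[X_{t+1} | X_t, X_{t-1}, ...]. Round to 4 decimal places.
E[X_{t+1} \mid \mathcal F_t] = 3.6560

For an AR(p) model X_t = c + sum_i phi_i X_{t-i} + eps_t, the
one-step-ahead conditional mean is
  E[X_{t+1} | X_t, ...] = c + sum_i phi_i X_{t+1-i}.
Substitute known values:
  E[X_{t+1} | ...] = (-0.297) * (-3) + (0.553) * (5)
                   = 3.6560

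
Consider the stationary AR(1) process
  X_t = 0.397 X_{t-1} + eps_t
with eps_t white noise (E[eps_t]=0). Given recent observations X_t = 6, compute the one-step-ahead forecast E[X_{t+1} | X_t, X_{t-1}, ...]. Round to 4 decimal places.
E[X_{t+1} \mid \mathcal F_t] = 2.3820

For an AR(p) model X_t = c + sum_i phi_i X_{t-i} + eps_t, the
one-step-ahead conditional mean is
  E[X_{t+1} | X_t, ...] = c + sum_i phi_i X_{t+1-i}.
Substitute known values:
  E[X_{t+1} | ...] = (0.397) * (6)
                   = 2.3820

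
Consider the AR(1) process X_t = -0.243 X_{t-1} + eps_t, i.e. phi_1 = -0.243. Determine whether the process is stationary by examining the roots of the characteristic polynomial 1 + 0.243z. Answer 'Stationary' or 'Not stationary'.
\text{Stationary}

The AR(p) characteristic polynomial is P(z) = 1 + 0.243z.
Stationarity requires all roots to lie outside the unit circle, i.e. |z| > 1 for every root.
This is linear in z: 1 + (0.243) z = 0  =>  z = -1/(0.243) = -4.115226,  |z| = 4.115226.
Moduli of all roots: 4.1152.
All moduli strictly greater than 1? Yes.
Verdict: Stationary.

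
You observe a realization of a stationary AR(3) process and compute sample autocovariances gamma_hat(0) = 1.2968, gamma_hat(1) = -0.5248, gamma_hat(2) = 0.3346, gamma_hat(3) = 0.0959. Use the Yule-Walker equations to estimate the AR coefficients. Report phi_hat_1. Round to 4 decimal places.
\hat\phi_{1} = -0.3880

The Yule-Walker equations for an AR(p) process read, in matrix form,
  Gamma_p phi = r_p,   with   (Gamma_p)_{ij} = gamma(|i - j|),
                       (r_p)_i = gamma(i),   i,j = 1..p.
Substitute the sample gammas (Toeplitz matrix and right-hand side of size 3):
  Gamma_p = [[1.2968, -0.5248, 0.3346], [-0.5248, 1.2968, -0.5248], [0.3346, -0.5248, 1.2968]]
  r_p     = [-0.5248, 0.3346, 0.0959]
Written out (R1..R3):
  (R1) 1.2968 phi_1 - 0.5248 phi_2 + 0.3346 phi_3 = -0.5248
  (R2) -0.5248 phi_1 + 1.2968 phi_2 - 0.5248 phi_3 = 0.3346
  (R3) 0.3346 phi_1 - 0.5248 phi_2 + 1.2968 phi_3 = 0.0959
Gaussian elimination:
  R2 <- R2 - (-0.5248/1.2968) R1 = R2 - (-0.404688) R1:  1.084419 phi_2 - 0.389391 phi_3 = 0.122219
  R3 <- R3 - (0.3346/1.2968) R1 = R3 - (0.25802) R1:  -0.389391 phi_2 + 1.210467 phi_3 = 0.231309
  R3 <- R3 - (-0.389391/1.084419) R2 = R3 - (-0.359078) R2:  1.070645 phi_3 = 0.275195
Back-substitution:
  phi_hat_3 = 0.275195 / 1.070645 = 0.257037
  phi_hat_2 = (0.122219 - (-0.389391)(0.257037)) / 1.084419 = 0.205001
  phi_hat_1 = (-0.5248 - (-0.5248)(0.205001) - (0.3346)(0.257037)) / 1.2968 = -0.388047
So phi_hat = [-0.3880, 0.2050, 0.2570].
Therefore phi_hat_1 = -0.3880.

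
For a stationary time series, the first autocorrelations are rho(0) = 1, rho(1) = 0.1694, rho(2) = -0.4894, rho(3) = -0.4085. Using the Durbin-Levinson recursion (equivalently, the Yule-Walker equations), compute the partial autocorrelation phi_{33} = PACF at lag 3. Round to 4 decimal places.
\phi_{33} = -0.2749

The PACF at lag k is phi_{kk}, the last component of the solution
to the Yule-Walker system G_k phi = r_k where
  (G_k)_{ij} = rho(|i - j|), (r_k)_i = rho(i), i,j = 1..k.
Equivalently, Durbin-Levinson gives phi_{kk} iteratively:
  phi_{11} = rho(1)
  phi_{kk} = [rho(k) - sum_{j=1..k-1} phi_{k-1,j} rho(k-j)]
            / [1 - sum_{j=1..k-1} phi_{k-1,j} rho(j)],
  phi_{k,j} = phi_{k-1,j} - phi_{kk} phi_{k-1,k-j},  j = 1..k-1.
Step k = 1:
  phi_11 = rho(1) = 0.1694.
Step k = 2:
  phi_22 = [rho(2) - phi_11 rho(1)] / [1 - phi_11 rho(1)] = [-0.4894 - (0.1694)(0.1694)] / [1 - (0.1694)(0.1694)]
         = -0.51809636 / 0.97130364 = -0.533403.
  Update: phi_21 = phi_11 - phi_22 phi_11 = 0.1694 - (-0.533403)(0.1694) = 0.259758.
Step k = 3:
  phi_33 = [rho(3) - phi_21 rho(2) - phi_22 rho(1)] / [1 - phi_21 rho(1) - phi_22 rho(2)]
    numerator   = -0.4085 - (0.259758)(-0.4894) - (-0.533403)(0.1694) = -0.19101572
    denominator = 1 - (0.259758)(0.1694) - (-0.533403)(-0.4894) = 0.69494944
  phi_33 = -0.19101572 / 0.69494944 = -0.2749.
Therefore phi_{33} = -0.2749.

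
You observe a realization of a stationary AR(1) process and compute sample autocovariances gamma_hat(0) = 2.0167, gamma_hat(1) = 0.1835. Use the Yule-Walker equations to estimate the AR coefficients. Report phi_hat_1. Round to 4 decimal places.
\hat\phi_{1} = 0.0910

The Yule-Walker equations for an AR(p) process read, in matrix form,
  Gamma_p phi = r_p,   with   (Gamma_p)_{ij} = gamma(|i - j|),
                       (r_p)_i = gamma(i),   i,j = 1..p.
Substitute the sample gammas (Toeplitz matrix and right-hand side of size 1):
  Gamma_p = [[2.0167]]
  r_p     = [0.1835]
With p = 1 this is the single equation gamma(0) phi_1 = gamma(1):
  phi_hat_1 = gamma(1) / gamma(0) = 0.1835 / 2.0167 = 0.0910.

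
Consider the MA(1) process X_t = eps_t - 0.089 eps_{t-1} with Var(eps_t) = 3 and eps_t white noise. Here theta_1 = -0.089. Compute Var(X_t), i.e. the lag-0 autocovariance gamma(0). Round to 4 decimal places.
\gamma(0) = 3.0238

For an MA(q) process X_t = eps_t + sum_i theta_i eps_{t-i} with
Var(eps_t) = sigma^2, the variance is
  gamma(0) = sigma^2 * (1 + sum_i theta_i^2).
  sum_i theta_i^2 = (-0.089)^2 = 0.007921.
  gamma(0) = 3 * (1 + 0.007921) = 3 * 1.007921 = 3.023763, which rounds to 3.0238.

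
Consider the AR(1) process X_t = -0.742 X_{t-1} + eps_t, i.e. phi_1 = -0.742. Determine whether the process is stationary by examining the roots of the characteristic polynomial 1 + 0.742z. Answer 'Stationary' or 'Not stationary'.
\text{Stationary}

The AR(p) characteristic polynomial is P(z) = 1 + 0.742z.
Stationarity requires all roots to lie outside the unit circle, i.e. |z| > 1 for every root.
This is linear in z: 1 + (0.742) z = 0  =>  z = -1/(0.742) = -1.347709,  |z| = 1.347709.
Moduli of all roots: 1.3477.
All moduli strictly greater than 1? Yes.
Verdict: Stationary.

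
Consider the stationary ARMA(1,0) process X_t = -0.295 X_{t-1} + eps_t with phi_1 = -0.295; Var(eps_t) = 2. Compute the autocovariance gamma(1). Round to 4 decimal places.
\gamma(1) = -0.6462

Multiply the model equation by X_{t-k} and take expectations. With theta_0 = psi_0 = 1 and psi_j the MA(infinity) weights, this gives
  gamma(k) - sum_i phi_i gamma(k-i) = c_k,
  c_k = sigma^2 * sum_{j=k..q} theta_j psi_{j-k}   (c_k = 0 for k > q),
using gamma(-m) = gamma(m).
Pure AR (q = 0): c_0 = sigma^2 = 2, c_k = 0 for k >= 1.
Equations for k = 0 and k = 1 (AR order 1):
  gamma(0) = phi_1 gamma(1) + c_0
  gamma(1) = phi_1 gamma(0) + c_1
Substituting the second into the first: gamma(0) (1 - phi_1^2) = c_0 + phi_1 c_1, so
  gamma(0) = c_0 / (1 - phi_1^2) = 2 / (1 - (-0.295)^2) = 2 / 0.912975 = 2.19064.
  gamma(1) = phi_1 gamma(0) = (-0.295)(2.19064) = -0.646239.
Therefore gamma(1) = -0.6462 (to 4 decimal places).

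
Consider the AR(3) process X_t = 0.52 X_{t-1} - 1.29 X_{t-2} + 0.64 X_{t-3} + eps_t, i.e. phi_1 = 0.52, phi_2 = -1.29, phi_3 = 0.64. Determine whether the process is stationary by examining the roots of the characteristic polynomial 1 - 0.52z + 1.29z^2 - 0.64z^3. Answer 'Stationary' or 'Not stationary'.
\text{Not stationary}

The AR(p) characteristic polynomial is P(z) = 1 - 0.52z + 1.29z^2 - 0.64z^3.
Stationarity requires all roots to lie outside the unit circle, i.e. |z| > 1 for every root.
Degree 3: look for a simple real root z0 first, then factor out (1 - z/z0) and solve the remaining quadratic.
Testing z0 = 2: P(2) = 1 + (-0.52)(2) + (1.29)(2)^2 + (-0.64)(2)^3
  = 1 + (-1.04) + (5.16) + (-5.12) = 0.  So z_0 = 2 is a root, |z_0| = 2.
Divide out the factor (1 - 0.5 z) = (1 - z/z0) (since 1/z0 = 0.5):
  P(z) = (1 - 0.5 z)(1 + (-0.02) z + (1.28) z^2)
  [check: z-coef -0.02 - (0.5) = -0.52; z^2-coef 1.28 - (0.5)(-0.02) = 1.29; z^3-coef -(0.5)(1.28) = -0.64.]
Remaining roots from the quadratic factor 1 + (-0.02) z + (1.28) z^2:
  Set 1 + (-0.02) z + (1.28) z^2 = 0, i.e. a z^2 + b z + c = 0 with a = 1.28, b = -0.02, c = 1.
  Discriminant D = b^2 - 4ac = (-0.02)^2 - 4*(1.28)*1 = 0.0004 - (5.12) = -5.1196.
  D < 0, so the roots are the complex-conjugate pair z = (-b +/- i sqrt(-D)) / (2a) = 0.0078 +/- 0.8838i.
  For a conjugate pair |z|^2 = z * conj(z) = (product of roots) = c/a = 1/(1.28) = 0.78125, so |z| = sqrt(0.78125) = 0.8839 for both roots.
Moduli of all roots: 2.0000, 0.8839, 0.8839.
All moduli strictly greater than 1? No.
Verdict: Not stationary.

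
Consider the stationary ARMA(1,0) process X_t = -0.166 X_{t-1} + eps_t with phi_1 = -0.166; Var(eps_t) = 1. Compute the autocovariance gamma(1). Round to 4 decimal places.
\gamma(1) = -0.1707

Multiply the model equation by X_{t-k} and take expectations. With theta_0 = psi_0 = 1 and psi_j the MA(infinity) weights, this gives
  gamma(k) - sum_i phi_i gamma(k-i) = c_k,
  c_k = sigma^2 * sum_{j=k..q} theta_j psi_{j-k}   (c_k = 0 for k > q),
using gamma(-m) = gamma(m).
Pure AR (q = 0): c_0 = sigma^2 = 1, c_k = 0 for k >= 1.
Equations for k = 0 and k = 1 (AR order 1):
  gamma(0) = phi_1 gamma(1) + c_0
  gamma(1) = phi_1 gamma(0) + c_1
Substituting the second into the first: gamma(0) (1 - phi_1^2) = c_0 + phi_1 c_1, so
  gamma(0) = c_0 / (1 - phi_1^2) = 1 / (1 - (-0.166)^2) = 1 / 0.972444 = 1.028337.
  gamma(1) = phi_1 gamma(0) = (-0.166)(1.028337) = -0.170704.
Therefore gamma(1) = -0.1707 (to 4 decimal places).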